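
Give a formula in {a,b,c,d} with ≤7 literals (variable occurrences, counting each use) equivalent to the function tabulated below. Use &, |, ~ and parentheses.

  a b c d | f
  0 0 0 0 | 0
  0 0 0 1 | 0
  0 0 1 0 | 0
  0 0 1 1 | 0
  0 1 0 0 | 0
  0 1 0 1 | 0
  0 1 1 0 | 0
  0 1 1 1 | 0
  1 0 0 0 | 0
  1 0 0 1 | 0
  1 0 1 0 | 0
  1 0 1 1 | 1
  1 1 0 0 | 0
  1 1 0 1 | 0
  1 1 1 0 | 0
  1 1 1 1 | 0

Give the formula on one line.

  (c & a) = 0000000000110011
  ((c & a) & d) = 0000000000010001
  (((c & a) & d) | b) = 0000111100011111
  ~b = 1111000011110000
  ((((c & a) & d) | b) & ~b) = 0000000000010000

((((c & a) & d) | b) & ~b)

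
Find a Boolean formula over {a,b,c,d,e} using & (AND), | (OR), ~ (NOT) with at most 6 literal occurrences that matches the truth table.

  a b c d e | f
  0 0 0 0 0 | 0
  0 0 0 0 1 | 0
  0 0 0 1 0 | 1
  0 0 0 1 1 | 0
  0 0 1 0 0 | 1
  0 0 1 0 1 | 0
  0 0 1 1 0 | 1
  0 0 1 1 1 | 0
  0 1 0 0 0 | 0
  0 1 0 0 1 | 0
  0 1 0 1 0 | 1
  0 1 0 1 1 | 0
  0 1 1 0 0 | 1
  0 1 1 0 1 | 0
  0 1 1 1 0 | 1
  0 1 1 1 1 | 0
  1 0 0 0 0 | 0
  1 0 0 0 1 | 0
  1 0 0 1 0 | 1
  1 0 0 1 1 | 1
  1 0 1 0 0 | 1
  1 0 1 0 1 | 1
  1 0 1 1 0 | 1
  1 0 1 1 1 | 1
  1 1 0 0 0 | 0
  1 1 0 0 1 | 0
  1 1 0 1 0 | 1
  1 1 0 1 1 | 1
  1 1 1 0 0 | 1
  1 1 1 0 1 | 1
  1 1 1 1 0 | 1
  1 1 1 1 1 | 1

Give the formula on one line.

  (d | c) = 00111111001111110011111100111111
  ~e = 10101010101010101010101010101010
  (~e | a) = 10101010101010101111111111111111
  ((d | c) & (~e | a)) = 00101010001010100011111100111111

((d | c) & (~e | a))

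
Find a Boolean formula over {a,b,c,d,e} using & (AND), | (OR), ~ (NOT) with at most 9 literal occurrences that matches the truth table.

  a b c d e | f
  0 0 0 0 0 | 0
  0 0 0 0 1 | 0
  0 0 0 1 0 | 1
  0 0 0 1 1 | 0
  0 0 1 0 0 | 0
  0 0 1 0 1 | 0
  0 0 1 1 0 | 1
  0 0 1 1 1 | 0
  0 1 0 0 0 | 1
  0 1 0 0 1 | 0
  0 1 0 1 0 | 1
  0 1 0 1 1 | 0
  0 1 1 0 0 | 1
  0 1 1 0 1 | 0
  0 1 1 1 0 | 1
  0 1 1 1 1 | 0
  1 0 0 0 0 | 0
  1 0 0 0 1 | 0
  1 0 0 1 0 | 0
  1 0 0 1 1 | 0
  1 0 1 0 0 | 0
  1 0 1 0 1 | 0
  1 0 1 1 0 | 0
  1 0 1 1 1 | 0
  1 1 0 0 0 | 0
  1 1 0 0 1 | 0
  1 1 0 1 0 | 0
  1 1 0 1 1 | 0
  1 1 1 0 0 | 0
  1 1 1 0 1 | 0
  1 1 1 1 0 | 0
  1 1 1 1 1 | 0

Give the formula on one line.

(((d | b) | (a | e)) & (~e & ~a))

  (d | b) = 00110011111111110011001111111111
  (a | e) = 01010101010101011111111111111111
  ((d | b) | (a | e)) = 01110111111111111111111111111111
  ~e = 10101010101010101010101010101010
  ~a = 11111111111111110000000000000000
  (~e & ~a) = 10101010101010100000000000000000
  (((d | b) | (a | e)) & (~e & ~a)) = 00100010101010100000000000000000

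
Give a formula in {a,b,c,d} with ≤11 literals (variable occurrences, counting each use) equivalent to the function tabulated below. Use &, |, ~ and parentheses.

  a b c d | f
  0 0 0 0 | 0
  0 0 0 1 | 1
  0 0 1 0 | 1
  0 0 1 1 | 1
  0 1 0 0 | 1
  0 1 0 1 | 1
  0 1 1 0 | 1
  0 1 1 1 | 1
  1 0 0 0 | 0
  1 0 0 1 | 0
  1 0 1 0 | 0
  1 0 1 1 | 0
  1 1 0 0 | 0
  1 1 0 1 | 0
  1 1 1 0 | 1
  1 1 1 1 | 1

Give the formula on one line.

  ~a = 1111111100000000
  (d | a) = 0101010111111111
  (c | (d | a)) = 0111011111111111
  (~a & (c | (d | a))) = 0111011100000000
  (b & c) = 0000001100000011
  ((b & c) | ~a) = 1111111100000011
  (c | b) = 0011111100111111
  (((b & c) | ~a) & (c | b)) = 0011111100000011
  ((~a & (c | (d | a))) | (((b & c) | ~a) & (c | b))) = 0111111100000011

((~a & (c | (d | a))) | (((b & c) | ~a) & (c | b)))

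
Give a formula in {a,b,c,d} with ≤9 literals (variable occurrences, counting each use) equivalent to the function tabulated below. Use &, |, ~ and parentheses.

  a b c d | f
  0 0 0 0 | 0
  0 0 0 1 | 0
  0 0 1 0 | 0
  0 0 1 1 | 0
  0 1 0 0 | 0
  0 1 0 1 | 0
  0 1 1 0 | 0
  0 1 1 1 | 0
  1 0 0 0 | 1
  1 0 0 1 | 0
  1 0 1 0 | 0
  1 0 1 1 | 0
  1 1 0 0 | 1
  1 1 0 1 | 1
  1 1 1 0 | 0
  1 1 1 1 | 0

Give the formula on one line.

  ~d = 1010101010101010
  (~d | b) = 1010111110101111
  ((~d | b) & a) = 0000000010101111
  ~b = 1111000011110000
  (c | a) = 0011001111111111
  ~c = 1100110011001100
  (~c | ~d) = 1110111011101110
  ((c | a) & (~c | ~d)) = 0010001011101110
  (~b | ((c | a) & (~c | ~d))) = 1111001011111110
  ((~b | ((c | a) & (~c | ~d))) & ~c) = 1100000011001100
  (((~d | b) & a) & ((~b | ((c | a) & (~c | ~d))) & ~c)) = 0000000010001100

(((~d | b) & a) & ((~b | ((c | a) & (~c | ~d))) & ~c))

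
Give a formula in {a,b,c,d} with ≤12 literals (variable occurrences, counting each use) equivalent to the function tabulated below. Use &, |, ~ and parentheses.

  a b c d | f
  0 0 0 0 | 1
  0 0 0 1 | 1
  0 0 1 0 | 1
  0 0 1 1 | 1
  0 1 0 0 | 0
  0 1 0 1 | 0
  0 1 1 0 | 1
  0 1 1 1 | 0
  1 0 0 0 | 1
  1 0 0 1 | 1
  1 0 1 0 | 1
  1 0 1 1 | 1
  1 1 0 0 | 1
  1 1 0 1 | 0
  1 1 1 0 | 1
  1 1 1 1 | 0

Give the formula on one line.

  (d & a) = 0000000001010101
  ~c = 1100110011001100
  (a & ~c) = 0000000011001100
  ((d & a) | (a & ~c)) = 0000000011011101
  ((d & a) | c) = 0011001101110111
  (((d & a) | (a & ~c)) | ((d & a) | c)) = 0011001111111111
  ~d = 1010101010101010
  ((((d & a) | (a & ~c)) | ((d & a) | c)) & ~d) = 0010001010101010
  ~b = 1111000011110000
  (((((d & a) | (a & ~c)) | ((d & a) | c)) & ~d) | ~b) = 1111001011111010

(((((d & a) | (a & ~c)) | ((d & a) | c)) & ~d) | ~b)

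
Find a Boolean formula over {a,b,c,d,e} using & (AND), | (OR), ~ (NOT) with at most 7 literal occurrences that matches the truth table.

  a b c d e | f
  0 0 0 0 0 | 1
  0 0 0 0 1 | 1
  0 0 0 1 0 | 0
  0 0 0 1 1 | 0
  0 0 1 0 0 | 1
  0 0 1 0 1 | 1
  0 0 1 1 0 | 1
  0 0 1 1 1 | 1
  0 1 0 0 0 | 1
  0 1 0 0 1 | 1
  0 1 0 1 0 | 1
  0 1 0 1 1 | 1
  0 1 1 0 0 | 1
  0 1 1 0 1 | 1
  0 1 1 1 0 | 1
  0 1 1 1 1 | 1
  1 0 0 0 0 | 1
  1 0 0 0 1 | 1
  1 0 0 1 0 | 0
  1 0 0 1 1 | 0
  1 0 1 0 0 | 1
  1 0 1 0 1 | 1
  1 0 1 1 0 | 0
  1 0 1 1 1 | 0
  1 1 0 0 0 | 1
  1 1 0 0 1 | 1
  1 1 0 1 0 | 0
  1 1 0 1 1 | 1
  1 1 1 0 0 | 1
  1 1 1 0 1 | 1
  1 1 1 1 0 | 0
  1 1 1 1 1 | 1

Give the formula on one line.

  ~a = 11111111111111110000000000000000
  (~a & c) = 00001111000011110000000000000000
  (b & e) = 00000000010101010000000001010101
  ~d = 11001100110011001100110011001100
  ((b & e) | ~d) = 11001100110111011100110011011101
  ((~a & c) | ((b & e) | ~d)) = 11001111110111111100110011011101
  (~a & b) = 00000000111111110000000000000000
  (((~a & c) | ((b & e) | ~d)) | (~a & b)) = 11001111111111111100110011011101

(((~a & c) | ((b & e) | ~d)) | (~a & b))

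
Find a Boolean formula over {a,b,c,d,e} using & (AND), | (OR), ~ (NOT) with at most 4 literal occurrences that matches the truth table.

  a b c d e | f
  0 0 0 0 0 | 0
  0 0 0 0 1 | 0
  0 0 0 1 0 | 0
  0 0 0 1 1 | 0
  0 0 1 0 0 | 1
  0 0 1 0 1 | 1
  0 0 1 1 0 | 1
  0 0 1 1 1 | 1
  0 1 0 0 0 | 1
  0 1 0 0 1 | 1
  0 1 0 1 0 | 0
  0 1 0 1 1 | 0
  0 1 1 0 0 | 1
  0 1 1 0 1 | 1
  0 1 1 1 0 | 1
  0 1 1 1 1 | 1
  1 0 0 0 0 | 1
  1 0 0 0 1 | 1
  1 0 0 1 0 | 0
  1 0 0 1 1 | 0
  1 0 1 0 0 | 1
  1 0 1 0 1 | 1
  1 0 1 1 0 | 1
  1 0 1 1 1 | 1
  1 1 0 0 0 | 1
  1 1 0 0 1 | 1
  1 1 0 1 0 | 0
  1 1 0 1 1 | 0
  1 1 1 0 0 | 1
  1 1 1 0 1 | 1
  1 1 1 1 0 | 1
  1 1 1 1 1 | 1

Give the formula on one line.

(c | ((b | a) & ~d))

  (b | a) = 00000000111111111111111111111111
  ~d = 11001100110011001100110011001100
  ((b | a) & ~d) = 00000000110011001100110011001100
  (c | ((b | a) & ~d)) = 00001111110011111100111111001111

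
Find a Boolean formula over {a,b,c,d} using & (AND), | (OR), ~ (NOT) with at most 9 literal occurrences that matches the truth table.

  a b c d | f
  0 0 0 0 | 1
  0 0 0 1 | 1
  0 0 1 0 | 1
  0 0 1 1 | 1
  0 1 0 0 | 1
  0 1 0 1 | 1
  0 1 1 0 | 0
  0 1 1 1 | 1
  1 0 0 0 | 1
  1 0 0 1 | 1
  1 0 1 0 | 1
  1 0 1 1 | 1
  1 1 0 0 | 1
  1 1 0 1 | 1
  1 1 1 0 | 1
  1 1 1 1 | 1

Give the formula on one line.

(((a | ~c) | (~c | (~b & ~d))) | (~a & d))

  ~c = 1100110011001100
  (a | ~c) = 1100110011111111
  ~b = 1111000011110000
  ~d = 1010101010101010
  (~b & ~d) = 1010000010100000
  (~c | (~b & ~d)) = 1110110011101100
  ((a | ~c) | (~c | (~b & ~d))) = 1110110011111111
  ~a = 1111111100000000
  (~a & d) = 0101010100000000
  (((a | ~c) | (~c | (~b & ~d))) | (~a & d)) = 1111110111111111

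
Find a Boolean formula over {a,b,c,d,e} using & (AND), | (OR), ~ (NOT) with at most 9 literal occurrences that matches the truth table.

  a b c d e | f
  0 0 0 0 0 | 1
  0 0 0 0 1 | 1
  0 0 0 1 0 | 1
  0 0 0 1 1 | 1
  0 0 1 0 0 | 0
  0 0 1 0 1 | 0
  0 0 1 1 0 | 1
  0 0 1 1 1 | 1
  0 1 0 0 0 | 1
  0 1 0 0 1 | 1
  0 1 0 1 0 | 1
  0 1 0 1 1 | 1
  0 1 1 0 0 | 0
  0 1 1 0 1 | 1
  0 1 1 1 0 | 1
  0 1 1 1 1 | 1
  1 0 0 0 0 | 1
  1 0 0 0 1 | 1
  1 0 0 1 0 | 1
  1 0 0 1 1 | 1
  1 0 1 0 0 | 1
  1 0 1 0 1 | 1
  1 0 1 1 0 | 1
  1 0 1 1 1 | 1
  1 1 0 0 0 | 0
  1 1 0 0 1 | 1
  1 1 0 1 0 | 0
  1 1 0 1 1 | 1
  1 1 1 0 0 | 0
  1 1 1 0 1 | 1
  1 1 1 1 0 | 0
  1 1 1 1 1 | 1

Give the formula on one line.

  ~b = 11111111000000001111111100000000
  (~b & a) = 00000000000000001111111100000000
  ~a = 11111111111111110000000000000000
  (d & ~a) = 00110011001100110000000000000000
  ~c = 11110000111100001111000011110000
  (~a & ~c) = 11110000111100000000000000000000
  ((d & ~a) | (~a & ~c)) = 11110011111100110000000000000000
  (b & e) = 00000000010101010000000001010101
  (((d & ~a) | (~a & ~c)) | (b & e)) = 11110011111101110000000001010101
  ((~b & a) | (((d & ~a) | (~a & ~c)) | (b & e))) = 11110011111101111111111101010101

((~b & a) | (((d & ~a) | (~a & ~c)) | (b & e)))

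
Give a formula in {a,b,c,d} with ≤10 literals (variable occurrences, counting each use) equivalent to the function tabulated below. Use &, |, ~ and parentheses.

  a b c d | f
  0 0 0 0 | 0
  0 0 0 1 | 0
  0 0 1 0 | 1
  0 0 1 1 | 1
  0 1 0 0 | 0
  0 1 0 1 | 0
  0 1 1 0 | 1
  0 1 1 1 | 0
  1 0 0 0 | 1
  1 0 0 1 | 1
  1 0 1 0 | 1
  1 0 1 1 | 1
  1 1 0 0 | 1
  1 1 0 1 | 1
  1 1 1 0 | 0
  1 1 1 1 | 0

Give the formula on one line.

(((c & ((~c | ~a) & ~d)) | (~c | ~b)) & (a | c))

  ~c = 1100110011001100
  ~a = 1111111100000000
  (~c | ~a) = 1111111111001100
  ~d = 1010101010101010
  ((~c | ~a) & ~d) = 1010101010001000
  (c & ((~c | ~a) & ~d)) = 0010001000000000
  ~b = 1111000011110000
  (~c | ~b) = 1111110011111100
  ((c & ((~c | ~a) & ~d)) | (~c | ~b)) = 1111111011111100
  (a | c) = 0011001111111111
  (((c & ((~c | ~a) & ~d)) | (~c | ~b)) & (a | c)) = 0011001011111100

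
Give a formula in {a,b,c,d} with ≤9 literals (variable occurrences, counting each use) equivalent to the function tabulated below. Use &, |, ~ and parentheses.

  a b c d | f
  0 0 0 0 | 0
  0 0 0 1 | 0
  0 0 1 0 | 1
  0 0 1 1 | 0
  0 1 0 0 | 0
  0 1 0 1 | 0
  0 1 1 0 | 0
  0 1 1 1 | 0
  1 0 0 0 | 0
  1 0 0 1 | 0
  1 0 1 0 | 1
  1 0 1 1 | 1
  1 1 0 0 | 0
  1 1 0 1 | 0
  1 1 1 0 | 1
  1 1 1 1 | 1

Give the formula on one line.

  ~c = 1100110011001100
  ~b = 1111000011110000
  ~d = 1010101010101010
  (~b & ~d) = 1010000010100000
  (a | (~b & ~d)) = 1010000011111111
  (~c | (a | (~b & ~d))) = 1110110011111111
  ((~c | (a | (~b & ~d))) | b) = 1110111111111111
  (a | ~b) = 1111000011111111
  (((~c | (a | (~b & ~d))) | b) & (a | ~b)) = 1110000011111111
  ((((~c | (a | (~b & ~d))) | b) & (a | ~b)) & c) = 0010000000110011

((((~c | (a | (~b & ~d))) | b) & (a | ~b)) & c)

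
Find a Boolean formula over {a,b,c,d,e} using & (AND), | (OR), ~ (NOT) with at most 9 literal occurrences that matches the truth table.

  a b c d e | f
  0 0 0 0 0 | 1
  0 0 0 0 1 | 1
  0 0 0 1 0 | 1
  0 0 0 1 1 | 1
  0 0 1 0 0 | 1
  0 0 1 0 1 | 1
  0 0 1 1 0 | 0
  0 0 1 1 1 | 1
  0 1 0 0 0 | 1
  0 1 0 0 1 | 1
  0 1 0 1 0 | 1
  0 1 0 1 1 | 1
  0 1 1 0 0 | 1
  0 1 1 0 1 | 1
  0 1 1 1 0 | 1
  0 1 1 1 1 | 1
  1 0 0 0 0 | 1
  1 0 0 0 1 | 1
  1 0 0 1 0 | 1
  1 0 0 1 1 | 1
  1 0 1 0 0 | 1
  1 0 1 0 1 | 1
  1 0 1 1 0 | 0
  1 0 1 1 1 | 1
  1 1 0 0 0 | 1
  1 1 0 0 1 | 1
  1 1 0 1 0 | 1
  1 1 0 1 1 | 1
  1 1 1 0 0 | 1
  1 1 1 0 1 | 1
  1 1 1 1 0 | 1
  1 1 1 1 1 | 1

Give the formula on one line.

  ~c = 11110000111100001111000011110000
  (~c & d) = 00110000001100000011000000110000
  ~d = 11001100110011001100110011001100
  (e & ~d) = 01000100010001000100010001000100
  ((~c & d) | (e & ~d)) = 01110100011101000111010001110100
  (((~c & d) | (e & ~d)) | ~d) = 11111100111111001111110011111100
  (c & b) = 00000000000011110000000000001111
  (e | (c & b)) = 01010101010111110101010101011111
  ((((~c & d) | (e & ~d)) | ~d) | (e | (c & b))) = 11111101111111111111110111111111

((((~c & d) | (e & ~d)) | ~d) | (e | (c & b)))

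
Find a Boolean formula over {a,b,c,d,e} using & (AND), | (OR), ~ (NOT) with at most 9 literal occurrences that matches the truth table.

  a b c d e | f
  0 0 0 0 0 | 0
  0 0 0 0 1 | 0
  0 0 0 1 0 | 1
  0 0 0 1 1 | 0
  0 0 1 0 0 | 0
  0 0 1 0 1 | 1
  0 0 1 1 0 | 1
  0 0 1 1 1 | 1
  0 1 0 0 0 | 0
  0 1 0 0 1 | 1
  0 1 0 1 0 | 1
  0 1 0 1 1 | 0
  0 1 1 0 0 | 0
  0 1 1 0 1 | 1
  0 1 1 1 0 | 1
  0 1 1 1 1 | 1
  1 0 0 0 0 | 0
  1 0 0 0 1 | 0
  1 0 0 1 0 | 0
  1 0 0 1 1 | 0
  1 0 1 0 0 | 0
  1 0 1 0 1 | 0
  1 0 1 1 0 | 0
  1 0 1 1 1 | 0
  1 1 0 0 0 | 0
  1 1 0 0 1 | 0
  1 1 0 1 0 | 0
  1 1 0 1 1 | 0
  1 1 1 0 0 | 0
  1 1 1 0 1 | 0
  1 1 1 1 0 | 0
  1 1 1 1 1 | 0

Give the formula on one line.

(((~e | ((b & ~d) | c)) & ~a) & (e | (d & ~a)))

  ~e = 10101010101010101010101010101010
  ~d = 11001100110011001100110011001100
  (b & ~d) = 00000000110011000000000011001100
  ((b & ~d) | c) = 00001111110011110000111111001111
  (~e | ((b & ~d) | c)) = 10101111111011111010111111101111
  ~a = 11111111111111110000000000000000
  ((~e | ((b & ~d) | c)) & ~a) = 10101111111011110000000000000000
  (d & ~a) = 00110011001100110000000000000000
  (e | (d & ~a)) = 01110111011101110101010101010101
  (((~e | ((b & ~d) | c)) & ~a) & (e | (d & ~a))) = 00100111011001110000000000000000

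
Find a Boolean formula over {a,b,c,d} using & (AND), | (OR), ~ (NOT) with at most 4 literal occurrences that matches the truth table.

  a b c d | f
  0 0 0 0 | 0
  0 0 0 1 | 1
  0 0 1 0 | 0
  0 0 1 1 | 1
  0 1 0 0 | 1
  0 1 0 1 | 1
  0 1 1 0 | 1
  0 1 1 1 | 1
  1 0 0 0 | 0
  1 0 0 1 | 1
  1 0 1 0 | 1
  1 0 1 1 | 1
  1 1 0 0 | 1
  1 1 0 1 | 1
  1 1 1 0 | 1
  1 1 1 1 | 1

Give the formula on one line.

  (c & a) = 0000000000110011
  ((c & a) | b) = 0000111100111111
  (((c & a) | b) | d) = 0101111101111111

(((c & a) | b) | d)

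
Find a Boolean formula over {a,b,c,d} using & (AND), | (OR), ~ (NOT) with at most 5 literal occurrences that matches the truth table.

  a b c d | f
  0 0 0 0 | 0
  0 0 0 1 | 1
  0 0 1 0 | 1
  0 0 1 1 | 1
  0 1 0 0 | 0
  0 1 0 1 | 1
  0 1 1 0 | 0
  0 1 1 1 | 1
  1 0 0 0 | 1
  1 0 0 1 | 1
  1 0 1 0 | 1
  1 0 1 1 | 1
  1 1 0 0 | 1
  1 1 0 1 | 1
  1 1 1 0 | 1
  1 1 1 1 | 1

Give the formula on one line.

  ~b = 1111000011110000
  (~b & c) = 0011000000110000
  ((~b & c) | a) = 0011000011111111
  (((~b & c) | a) | d) = 0111010111111111

(((~b & c) | a) | d)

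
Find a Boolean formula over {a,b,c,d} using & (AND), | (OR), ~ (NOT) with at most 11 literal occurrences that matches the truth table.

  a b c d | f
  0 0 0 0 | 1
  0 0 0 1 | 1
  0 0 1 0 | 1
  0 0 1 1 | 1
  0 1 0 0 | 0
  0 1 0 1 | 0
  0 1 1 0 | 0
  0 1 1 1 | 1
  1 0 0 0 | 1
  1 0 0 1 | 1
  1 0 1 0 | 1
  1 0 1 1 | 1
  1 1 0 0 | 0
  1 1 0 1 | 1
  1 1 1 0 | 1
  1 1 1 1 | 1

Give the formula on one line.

(~b | ((c | d) & (a | (((~d | c) & b) & d))))

  ~b = 1111000011110000
  (c | d) = 0111011101110111
  ~d = 1010101010101010
  (~d | c) = 1011101110111011
  ((~d | c) & b) = 0000101100001011
  (((~d | c) & b) & d) = 0000000100000001
  (a | (((~d | c) & b) & d)) = 0000000111111111
  ((c | d) & (a | (((~d | c) & b) & d))) = 0000000101110111
  (~b | ((c | d) & (a | (((~d | c) & b) & d)))) = 1111000111110111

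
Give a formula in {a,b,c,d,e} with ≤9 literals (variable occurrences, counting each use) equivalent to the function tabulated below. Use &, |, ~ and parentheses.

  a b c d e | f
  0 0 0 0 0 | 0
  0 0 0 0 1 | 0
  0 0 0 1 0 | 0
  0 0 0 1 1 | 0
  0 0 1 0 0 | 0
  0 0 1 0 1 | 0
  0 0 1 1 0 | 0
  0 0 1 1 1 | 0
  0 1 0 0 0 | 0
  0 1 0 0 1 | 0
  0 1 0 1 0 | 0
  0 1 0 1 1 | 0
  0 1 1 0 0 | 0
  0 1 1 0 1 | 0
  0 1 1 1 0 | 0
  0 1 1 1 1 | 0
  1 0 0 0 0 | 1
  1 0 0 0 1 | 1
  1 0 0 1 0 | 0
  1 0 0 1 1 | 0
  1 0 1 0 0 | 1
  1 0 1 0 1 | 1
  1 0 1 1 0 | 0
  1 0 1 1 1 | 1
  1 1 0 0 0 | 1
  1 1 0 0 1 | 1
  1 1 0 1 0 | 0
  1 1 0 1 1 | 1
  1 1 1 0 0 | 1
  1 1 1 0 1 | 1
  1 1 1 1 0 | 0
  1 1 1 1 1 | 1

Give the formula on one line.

  (d & c) = 00000011000000110000001100000011
  ~d = 11001100110011001100110011001100
  (b | ~d) = 11001100111111111100110011111111
  ((d & c) | (b | ~d)) = 11001111111111111100111111111111
  (d & e) = 00010001000100010001000100010001
  ((d & e) | ~d) = 11011101110111011101110111011101
  (((d & e) | ~d) & a) = 00000000000000001101110111011101
  (((d & c) | (b | ~d)) & (((d & e) | ~d) & a)) = 00000000000000001100110111011101

(((d & c) | (b | ~d)) & (((d & e) | ~d) & a))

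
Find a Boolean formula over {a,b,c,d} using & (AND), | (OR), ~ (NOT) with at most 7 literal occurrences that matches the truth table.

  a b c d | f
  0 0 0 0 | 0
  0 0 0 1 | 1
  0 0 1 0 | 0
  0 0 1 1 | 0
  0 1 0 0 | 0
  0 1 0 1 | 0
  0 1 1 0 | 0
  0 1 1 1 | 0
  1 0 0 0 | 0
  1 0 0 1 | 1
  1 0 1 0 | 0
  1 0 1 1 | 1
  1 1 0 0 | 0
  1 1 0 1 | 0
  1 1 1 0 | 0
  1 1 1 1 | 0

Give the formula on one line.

  ~c = 1100110011001100
  (~c | a) = 1100110011111111
  ~b = 1111000011110000
  ((~c | a) & ~b) = 1100000011110000
  (((~c | a) & ~b) & d) = 0100000001010000

(((~c | a) & ~b) & d)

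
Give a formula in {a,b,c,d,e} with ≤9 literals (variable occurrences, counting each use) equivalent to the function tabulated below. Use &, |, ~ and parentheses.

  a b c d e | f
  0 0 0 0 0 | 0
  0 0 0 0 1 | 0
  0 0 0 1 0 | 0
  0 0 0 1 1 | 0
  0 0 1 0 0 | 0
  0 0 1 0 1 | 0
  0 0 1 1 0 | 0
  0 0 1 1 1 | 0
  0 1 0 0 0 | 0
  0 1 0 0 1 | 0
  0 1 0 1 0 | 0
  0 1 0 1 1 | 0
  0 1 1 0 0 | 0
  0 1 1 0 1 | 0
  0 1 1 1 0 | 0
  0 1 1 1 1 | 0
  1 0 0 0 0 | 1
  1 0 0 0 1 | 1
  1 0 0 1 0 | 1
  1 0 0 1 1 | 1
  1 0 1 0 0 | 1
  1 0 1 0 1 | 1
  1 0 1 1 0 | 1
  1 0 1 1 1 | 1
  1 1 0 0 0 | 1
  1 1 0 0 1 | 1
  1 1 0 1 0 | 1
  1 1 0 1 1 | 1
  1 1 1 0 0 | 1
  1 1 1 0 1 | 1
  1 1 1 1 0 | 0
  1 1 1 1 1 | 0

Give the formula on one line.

  ~d = 11001100110011001100110011001100
  (~d | a) = 11001100110011001111111111111111
  ~b = 11111111000000001111111100000000
  (~b | ~d) = 11111111110011001111111111001100
  ~c = 11110000111100001111000011110000
  (d & ~c) = 00110000001100000011000000110000
  ((~b | ~d) | (d & ~c)) = 11111111111111001111111111111100
  (a | d) = 00110011001100111111111111111111
  (((~b | ~d) | (d & ~c)) & (a | d)) = 00110011001100001111111111111100
  ((~d | a) & (((~b | ~d) | (d & ~c)) & (a | d))) = 00000000000000001111111111111100

((~d | a) & (((~b | ~d) | (d & ~c)) & (a | d)))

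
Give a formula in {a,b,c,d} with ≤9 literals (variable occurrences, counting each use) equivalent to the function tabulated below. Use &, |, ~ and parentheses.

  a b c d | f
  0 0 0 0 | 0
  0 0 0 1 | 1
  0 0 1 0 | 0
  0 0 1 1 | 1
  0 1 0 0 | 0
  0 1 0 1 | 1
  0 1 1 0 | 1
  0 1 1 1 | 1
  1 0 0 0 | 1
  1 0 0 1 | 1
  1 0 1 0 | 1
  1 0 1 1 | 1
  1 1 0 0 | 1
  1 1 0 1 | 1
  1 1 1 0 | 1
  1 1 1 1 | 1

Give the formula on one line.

((((~d & b) & ((c | ~b) & b)) | d) | a)

  ~d = 1010101010101010
  (~d & b) = 0000101000001010
  ~b = 1111000011110000
  (c | ~b) = 1111001111110011
  ((c | ~b) & b) = 0000001100000011
  ((~d & b) & ((c | ~b) & b)) = 0000001000000010
  (((~d & b) & ((c | ~b) & b)) | d) = 0101011101010111
  ((((~d & b) & ((c | ~b) & b)) | d) | a) = 0101011111111111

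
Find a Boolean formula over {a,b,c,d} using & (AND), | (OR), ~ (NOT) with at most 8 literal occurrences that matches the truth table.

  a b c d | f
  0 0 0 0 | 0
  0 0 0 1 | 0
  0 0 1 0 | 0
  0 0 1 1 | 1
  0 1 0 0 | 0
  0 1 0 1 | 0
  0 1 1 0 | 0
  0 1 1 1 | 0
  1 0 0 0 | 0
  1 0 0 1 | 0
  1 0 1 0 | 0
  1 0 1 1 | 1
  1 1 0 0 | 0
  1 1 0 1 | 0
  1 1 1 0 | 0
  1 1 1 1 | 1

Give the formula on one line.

  ~b = 1111000011110000
  (d | b) = 0101111101011111
  (a & (d | b)) = 0000000001011111
  ((a & (d | b)) & b) = 0000000000001111
  (~b | ((a & (d | b)) & b)) = 1111000011111111
  ((~b | ((a & (d | b)) & b)) & d) = 0101000001010101
  (c & ((~b | ((a & (d | b)) & b)) & d)) = 0001000000010001

(c & ((~b | ((a & (d | b)) & b)) & d))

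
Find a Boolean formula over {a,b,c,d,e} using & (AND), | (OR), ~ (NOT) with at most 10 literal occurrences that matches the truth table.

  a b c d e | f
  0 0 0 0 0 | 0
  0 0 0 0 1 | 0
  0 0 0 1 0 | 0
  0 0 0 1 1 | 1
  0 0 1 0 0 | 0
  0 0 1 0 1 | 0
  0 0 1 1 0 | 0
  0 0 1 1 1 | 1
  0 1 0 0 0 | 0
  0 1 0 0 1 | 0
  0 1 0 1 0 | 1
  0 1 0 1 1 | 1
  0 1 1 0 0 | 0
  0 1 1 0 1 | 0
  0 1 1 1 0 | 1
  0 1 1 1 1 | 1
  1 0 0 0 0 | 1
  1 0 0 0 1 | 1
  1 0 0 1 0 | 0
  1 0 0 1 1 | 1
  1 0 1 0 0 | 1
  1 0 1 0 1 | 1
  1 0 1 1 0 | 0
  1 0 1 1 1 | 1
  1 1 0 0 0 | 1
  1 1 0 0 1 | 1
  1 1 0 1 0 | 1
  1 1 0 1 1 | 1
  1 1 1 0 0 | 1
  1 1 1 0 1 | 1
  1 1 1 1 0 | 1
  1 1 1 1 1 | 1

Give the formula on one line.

(((((b & c) & a) | ~d) & a) | (d & ((e | ~d) | b)))

  (b & c) = 00000000000011110000000000001111
  ((b & c) & a) = 00000000000000000000000000001111
  ~d = 11001100110011001100110011001100
  (((b & c) & a) | ~d) = 11001100110011001100110011001111
  ((((b & c) & a) | ~d) & a) = 00000000000000001100110011001111
  (e | ~d) = 11011101110111011101110111011101
  ((e | ~d) | b) = 11011101111111111101110111111111
  (d & ((e | ~d) | b)) = 00010001001100110001000100110011
  (((((b & c) & a) | ~d) & a) | (d & ((e | ~d) | b))) = 00010001001100111101110111111111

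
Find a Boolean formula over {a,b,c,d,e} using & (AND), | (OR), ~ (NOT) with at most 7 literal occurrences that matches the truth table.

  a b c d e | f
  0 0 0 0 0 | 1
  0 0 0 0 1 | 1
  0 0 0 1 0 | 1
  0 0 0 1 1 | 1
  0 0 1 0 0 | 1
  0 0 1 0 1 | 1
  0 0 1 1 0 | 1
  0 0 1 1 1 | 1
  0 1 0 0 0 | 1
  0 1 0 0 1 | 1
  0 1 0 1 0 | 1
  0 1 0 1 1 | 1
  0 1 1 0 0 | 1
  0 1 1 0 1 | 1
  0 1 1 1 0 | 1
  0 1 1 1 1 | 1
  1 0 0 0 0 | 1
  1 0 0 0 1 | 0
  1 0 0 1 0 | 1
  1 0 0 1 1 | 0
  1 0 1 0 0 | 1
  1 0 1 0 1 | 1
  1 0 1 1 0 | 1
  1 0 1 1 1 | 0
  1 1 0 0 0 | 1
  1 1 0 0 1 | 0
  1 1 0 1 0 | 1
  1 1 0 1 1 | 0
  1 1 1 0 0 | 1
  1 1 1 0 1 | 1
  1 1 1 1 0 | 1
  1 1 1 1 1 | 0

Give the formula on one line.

(~a | ((c & ~d) | ~e))

  ~a = 11111111111111110000000000000000
  ~d = 11001100110011001100110011001100
  (c & ~d) = 00001100000011000000110000001100
  ~e = 10101010101010101010101010101010
  ((c & ~d) | ~e) = 10101110101011101010111010101110
  (~a | ((c & ~d) | ~e)) = 11111111111111111010111010101110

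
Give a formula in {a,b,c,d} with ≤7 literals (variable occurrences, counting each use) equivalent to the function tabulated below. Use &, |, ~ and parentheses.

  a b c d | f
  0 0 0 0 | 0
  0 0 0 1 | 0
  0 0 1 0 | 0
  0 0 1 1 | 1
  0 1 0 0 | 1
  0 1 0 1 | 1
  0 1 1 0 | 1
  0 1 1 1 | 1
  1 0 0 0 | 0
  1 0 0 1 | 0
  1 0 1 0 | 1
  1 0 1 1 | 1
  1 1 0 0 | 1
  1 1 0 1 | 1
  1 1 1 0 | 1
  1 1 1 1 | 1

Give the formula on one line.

(((b | c) & (a | d)) | b)

  (b | c) = 0011111100111111
  (a | d) = 0101010111111111
  ((b | c) & (a | d)) = 0001010100111111
  (((b | c) & (a | d)) | b) = 0001111100111111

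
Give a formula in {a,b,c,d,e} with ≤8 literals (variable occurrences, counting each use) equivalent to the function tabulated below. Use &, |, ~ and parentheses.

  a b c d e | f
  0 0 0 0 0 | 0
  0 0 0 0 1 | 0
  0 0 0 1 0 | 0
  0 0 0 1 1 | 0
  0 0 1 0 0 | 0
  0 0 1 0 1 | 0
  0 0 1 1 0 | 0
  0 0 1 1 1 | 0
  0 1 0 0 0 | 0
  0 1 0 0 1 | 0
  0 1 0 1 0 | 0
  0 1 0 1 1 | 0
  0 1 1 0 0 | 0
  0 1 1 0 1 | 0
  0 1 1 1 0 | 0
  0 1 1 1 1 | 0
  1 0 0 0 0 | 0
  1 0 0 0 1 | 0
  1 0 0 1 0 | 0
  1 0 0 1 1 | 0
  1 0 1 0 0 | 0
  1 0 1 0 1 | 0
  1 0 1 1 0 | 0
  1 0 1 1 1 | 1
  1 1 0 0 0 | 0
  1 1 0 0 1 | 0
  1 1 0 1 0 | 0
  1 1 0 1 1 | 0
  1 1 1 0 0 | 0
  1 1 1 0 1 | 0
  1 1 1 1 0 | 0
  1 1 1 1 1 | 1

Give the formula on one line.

  ~d = 11001100110011001100110011001100
  (~d | c) = 11001111110011111100111111001111
  (a & d) = 00000000000000000011001100110011
  (e & (a & d)) = 00000000000000000001000100010001
  ((~d | c) & (e & (a & d))) = 00000000000000000000000100000001

((~d | c) & (e & (a & d)))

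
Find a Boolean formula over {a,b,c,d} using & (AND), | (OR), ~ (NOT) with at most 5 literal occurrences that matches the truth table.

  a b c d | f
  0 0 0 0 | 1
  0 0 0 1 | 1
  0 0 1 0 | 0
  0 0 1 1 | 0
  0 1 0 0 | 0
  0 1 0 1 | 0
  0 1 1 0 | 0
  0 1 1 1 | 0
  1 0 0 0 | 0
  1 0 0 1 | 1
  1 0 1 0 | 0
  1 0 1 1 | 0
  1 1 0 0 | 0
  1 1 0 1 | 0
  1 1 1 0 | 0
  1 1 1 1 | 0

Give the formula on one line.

  ~a = 1111111100000000
  (~a | d) = 1111111101010101
  ~b = 1111000011110000
  ((~a | d) & ~b) = 1111000001010000
  ~c = 1100110011001100
  (~c | b) = 1100111111001111
  (((~a | d) & ~b) & (~c | b)) = 1100000001000000

(((~a | d) & ~b) & (~c | b))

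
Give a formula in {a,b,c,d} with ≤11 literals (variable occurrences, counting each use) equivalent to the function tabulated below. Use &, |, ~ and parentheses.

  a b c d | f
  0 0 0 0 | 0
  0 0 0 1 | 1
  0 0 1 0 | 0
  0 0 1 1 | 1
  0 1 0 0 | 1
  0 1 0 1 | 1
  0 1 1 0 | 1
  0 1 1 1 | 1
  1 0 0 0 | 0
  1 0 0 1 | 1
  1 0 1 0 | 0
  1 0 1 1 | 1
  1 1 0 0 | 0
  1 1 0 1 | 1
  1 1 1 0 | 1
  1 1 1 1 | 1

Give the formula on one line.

  (b | d) = 0101111101011111
  (d & a) = 0000000001010101
  ~b = 1111000011110000
  ((d & a) | ~b) = 1111000011110101
  (((d & a) | ~b) & a) = 0000000011110101
  ~a = 1111111100000000
  (~a | c) = 1111111100110011
  ((((d & a) | ~b) & a) | (~a | c)) = 1111111111110111
  ((b | d) & ((((d & a) | ~b) & a) | (~a | c))) = 0101111101010111

((b | d) & ((((d & a) | ~b) & a) | (~a | c)))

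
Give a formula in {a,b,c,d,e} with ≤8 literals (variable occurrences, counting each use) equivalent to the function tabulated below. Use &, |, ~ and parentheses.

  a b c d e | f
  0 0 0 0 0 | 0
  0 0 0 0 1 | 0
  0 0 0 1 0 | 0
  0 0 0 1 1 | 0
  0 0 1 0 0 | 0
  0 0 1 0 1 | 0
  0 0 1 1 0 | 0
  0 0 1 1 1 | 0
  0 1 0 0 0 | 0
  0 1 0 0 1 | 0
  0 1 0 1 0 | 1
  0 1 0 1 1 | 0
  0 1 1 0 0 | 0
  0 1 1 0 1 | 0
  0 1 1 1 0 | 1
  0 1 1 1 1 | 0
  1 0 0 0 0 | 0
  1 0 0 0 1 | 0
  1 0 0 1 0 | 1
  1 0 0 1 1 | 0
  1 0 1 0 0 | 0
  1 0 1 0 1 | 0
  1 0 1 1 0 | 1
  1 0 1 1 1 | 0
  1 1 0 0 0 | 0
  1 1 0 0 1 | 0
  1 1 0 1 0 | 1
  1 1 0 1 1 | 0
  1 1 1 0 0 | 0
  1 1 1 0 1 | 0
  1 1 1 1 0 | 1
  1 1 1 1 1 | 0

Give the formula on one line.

(~e & (d & ((a & ~e) | (b | e))))

  ~e = 10101010101010101010101010101010
  (a & ~e) = 00000000000000001010101010101010
  (b | e) = 01010101111111110101010111111111
  ((a & ~e) | (b | e)) = 01010101111111111111111111111111
  (d & ((a & ~e) | (b | e))) = 00010001001100110011001100110011
  (~e & (d & ((a & ~e) | (b | e)))) = 00000000001000100010001000100010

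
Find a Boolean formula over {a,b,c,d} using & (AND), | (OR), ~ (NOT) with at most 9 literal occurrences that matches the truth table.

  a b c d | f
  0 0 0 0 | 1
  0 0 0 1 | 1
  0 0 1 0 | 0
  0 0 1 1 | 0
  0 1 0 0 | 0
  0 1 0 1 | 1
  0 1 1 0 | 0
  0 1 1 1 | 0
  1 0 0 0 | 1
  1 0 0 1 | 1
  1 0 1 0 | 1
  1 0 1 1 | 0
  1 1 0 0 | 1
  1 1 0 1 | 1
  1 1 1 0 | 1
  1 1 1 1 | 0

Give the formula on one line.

(((~b & ~c) | (~c & d)) | (a & ~d))

  ~b = 1111000011110000
  ~c = 1100110011001100
  (~b & ~c) = 1100000011000000
  (~c & d) = 0100010001000100
  ((~b & ~c) | (~c & d)) = 1100010011000100
  ~d = 1010101010101010
  (a & ~d) = 0000000010101010
  (((~b & ~c) | (~c & d)) | (a & ~d)) = 1100010011101110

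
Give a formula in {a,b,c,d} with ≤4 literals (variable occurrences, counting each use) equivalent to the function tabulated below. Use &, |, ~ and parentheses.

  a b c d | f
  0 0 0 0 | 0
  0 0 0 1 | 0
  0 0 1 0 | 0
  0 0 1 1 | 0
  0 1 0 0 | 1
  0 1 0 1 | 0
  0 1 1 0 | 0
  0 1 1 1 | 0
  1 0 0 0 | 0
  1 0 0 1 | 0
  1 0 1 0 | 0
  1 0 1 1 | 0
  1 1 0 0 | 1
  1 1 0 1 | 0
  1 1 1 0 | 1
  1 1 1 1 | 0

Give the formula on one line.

((~d & b) & (~c | a))

  ~d = 1010101010101010
  (~d & b) = 0000101000001010
  ~c = 1100110011001100
  (~c | a) = 1100110011111111
  ((~d & b) & (~c | a)) = 0000100000001010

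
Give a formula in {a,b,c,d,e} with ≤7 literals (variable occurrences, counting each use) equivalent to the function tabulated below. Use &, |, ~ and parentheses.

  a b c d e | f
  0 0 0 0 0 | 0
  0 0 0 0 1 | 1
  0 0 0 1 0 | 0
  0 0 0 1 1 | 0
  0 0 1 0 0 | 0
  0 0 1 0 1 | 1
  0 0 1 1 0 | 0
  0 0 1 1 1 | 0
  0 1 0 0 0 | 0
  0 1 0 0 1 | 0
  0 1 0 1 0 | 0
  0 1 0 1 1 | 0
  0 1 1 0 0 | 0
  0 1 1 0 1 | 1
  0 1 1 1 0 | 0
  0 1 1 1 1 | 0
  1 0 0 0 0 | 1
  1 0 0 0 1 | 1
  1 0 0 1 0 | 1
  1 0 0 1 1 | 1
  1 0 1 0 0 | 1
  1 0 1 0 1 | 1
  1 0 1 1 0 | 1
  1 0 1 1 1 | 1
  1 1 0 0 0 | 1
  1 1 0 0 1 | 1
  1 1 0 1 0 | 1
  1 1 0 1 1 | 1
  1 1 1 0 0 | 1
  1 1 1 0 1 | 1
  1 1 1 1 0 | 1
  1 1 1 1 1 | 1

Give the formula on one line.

(a | ((e & (c | ~b)) & ~d))

  ~b = 11111111000000001111111100000000
  (c | ~b) = 11111111000011111111111100001111
  (e & (c | ~b)) = 01010101000001010101010100000101
  ~d = 11001100110011001100110011001100
  ((e & (c | ~b)) & ~d) = 01000100000001000100010000000100
  (a | ((e & (c | ~b)) & ~d)) = 01000100000001001111111111111111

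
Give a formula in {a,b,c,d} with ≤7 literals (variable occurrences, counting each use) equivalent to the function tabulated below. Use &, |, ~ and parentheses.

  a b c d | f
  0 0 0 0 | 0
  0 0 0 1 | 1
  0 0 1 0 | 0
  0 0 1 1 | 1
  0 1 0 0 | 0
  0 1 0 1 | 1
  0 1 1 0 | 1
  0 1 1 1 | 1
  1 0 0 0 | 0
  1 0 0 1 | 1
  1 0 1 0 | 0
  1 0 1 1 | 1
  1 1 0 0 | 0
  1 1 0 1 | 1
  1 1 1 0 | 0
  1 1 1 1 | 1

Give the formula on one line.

(d | (~a & (c & (b | a))))

  ~a = 1111111100000000
  (b | a) = 0000111111111111
  (c & (b | a)) = 0000001100110011
  (~a & (c & (b | a))) = 0000001100000000
  (d | (~a & (c & (b | a)))) = 0101011101010101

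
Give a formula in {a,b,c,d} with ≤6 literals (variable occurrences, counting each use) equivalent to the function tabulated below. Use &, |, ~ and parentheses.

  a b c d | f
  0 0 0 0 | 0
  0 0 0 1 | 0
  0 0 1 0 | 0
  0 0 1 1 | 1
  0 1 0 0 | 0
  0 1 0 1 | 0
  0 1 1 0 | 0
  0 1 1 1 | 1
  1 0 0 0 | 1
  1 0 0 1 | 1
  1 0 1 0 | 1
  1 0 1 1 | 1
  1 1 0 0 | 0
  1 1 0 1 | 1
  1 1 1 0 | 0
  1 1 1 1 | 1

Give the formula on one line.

  (d & c) = 0001000100010001
  ~b = 1111000011110000
  (~b | d) = 1111010111110101
  (a & (~b | d)) = 0000000011110101
  ((d & c) | (a & (~b | d))) = 0001000111110101

((d & c) | (a & (~b | d)))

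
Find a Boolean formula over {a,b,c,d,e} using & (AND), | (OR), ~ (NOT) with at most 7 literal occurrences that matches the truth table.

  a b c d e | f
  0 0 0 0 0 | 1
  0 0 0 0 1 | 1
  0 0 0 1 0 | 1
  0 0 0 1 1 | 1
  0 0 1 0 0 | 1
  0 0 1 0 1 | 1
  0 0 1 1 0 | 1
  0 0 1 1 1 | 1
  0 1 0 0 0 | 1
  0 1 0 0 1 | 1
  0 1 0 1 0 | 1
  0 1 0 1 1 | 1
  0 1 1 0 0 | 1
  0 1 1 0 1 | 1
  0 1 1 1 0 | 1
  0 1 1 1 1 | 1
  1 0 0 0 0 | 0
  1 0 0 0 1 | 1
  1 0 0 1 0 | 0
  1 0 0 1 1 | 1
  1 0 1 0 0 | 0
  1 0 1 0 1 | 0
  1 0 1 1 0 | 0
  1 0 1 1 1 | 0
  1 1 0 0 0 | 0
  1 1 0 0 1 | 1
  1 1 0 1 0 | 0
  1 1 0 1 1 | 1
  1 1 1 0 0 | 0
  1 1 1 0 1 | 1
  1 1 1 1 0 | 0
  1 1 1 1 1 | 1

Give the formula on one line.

  ~a = 11111111111111110000000000000000
  ~c = 11110000111100001111000011110000
  (b | ~c) = 11110000111111111111000011111111
  ((b | ~c) & e) = 01010000010101010101000001010101
  (~a | ((b | ~c) & e)) = 11111111111111110101000001010101

(~a | ((b | ~c) & e))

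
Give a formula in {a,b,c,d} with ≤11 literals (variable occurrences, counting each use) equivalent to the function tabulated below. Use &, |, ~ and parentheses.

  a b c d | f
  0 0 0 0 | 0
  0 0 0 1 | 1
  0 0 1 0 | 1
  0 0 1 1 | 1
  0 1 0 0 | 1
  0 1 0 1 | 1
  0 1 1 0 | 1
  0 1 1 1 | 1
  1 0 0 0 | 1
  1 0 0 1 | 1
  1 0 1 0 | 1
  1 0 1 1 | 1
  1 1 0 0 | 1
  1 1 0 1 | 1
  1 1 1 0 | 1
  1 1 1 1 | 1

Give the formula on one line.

  ~a = 1111111100000000
  (~a | c) = 1111111100110011
  ~c = 1100110011001100
  (d & ~c) = 0100010001000100
  ((~a | c) & (d & ~c)) = 0100010000000000
  (((~a | c) & (d & ~c)) | c) = 0111011100110011
  (b | c) = 0011111100111111
  ((b | c) | a) = 0011111111111111
  ((((~a | c) & (d & ~c)) | c) | ((b | c) | a)) = 0111111111111111

((((~a | c) & (d & ~c)) | c) | ((b | c) | a))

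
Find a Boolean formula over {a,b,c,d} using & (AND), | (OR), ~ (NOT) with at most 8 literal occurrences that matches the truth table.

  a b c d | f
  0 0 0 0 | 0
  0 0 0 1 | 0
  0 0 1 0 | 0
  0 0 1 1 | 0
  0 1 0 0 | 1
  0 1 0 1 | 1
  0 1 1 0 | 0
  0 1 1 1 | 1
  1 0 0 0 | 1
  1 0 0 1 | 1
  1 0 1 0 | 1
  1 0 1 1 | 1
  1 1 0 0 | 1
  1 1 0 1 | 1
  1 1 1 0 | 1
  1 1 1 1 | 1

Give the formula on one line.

(a | (((a & ~b) | b) & (~c | d)))

  ~b = 1111000011110000
  (a & ~b) = 0000000011110000
  ((a & ~b) | b) = 0000111111111111
  ~c = 1100110011001100
  (~c | d) = 1101110111011101
  (((a & ~b) | b) & (~c | d)) = 0000110111011101
  (a | (((a & ~b) | b) & (~c | d))) = 0000110111111111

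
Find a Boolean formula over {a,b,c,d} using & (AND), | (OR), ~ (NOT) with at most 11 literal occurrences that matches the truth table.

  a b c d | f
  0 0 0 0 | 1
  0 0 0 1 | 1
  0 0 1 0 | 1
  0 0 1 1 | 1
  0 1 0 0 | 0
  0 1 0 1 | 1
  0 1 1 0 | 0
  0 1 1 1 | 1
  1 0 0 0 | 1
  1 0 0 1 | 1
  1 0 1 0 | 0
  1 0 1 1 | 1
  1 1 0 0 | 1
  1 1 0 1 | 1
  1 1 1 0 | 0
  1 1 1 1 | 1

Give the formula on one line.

(((b & ((d & b) | a)) | (~b | a)) & (~a | (~c | d)))

  (d & b) = 0000010100000101
  ((d & b) | a) = 0000010111111111
  (b & ((d & b) | a)) = 0000010100001111
  ~b = 1111000011110000
  (~b | a) = 1111000011111111
  ((b & ((d & b) | a)) | (~b | a)) = 1111010111111111
  ~a = 1111111100000000
  ~c = 1100110011001100
  (~c | d) = 1101110111011101
  (~a | (~c | d)) = 1111111111011101
  (((b & ((d & b) | a)) | (~b | a)) & (~a | (~c | d))) = 1111010111011101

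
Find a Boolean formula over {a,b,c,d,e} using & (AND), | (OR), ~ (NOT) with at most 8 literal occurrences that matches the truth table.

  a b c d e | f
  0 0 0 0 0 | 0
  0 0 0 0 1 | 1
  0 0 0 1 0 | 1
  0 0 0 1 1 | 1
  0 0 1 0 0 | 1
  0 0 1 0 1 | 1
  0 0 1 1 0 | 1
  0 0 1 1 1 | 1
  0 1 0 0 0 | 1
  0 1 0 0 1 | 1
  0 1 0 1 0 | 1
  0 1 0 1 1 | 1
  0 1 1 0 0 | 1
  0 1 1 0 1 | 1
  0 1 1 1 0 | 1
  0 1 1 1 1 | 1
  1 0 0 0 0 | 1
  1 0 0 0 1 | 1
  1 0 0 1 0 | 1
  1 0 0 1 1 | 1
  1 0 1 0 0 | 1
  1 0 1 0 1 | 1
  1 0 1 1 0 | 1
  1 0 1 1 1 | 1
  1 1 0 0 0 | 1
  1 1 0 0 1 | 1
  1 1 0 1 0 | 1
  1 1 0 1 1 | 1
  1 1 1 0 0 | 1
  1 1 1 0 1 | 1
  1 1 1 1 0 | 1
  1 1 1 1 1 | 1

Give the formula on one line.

  (d | b) = 00110011111111110011001111111111
  ((d | b) | a) = 00110011111111111111111111111111
  (b | c) = 00001111111111110000111111111111
  (e | (b | c)) = 01011111111111110101111111111111
  ((e | (b | c)) | d) = 01111111111111110111111111111111
  (((d | b) | a) | ((e | (b | c)) | d)) = 01111111111111111111111111111111

(((d | b) | a) | ((e | (b | c)) | d))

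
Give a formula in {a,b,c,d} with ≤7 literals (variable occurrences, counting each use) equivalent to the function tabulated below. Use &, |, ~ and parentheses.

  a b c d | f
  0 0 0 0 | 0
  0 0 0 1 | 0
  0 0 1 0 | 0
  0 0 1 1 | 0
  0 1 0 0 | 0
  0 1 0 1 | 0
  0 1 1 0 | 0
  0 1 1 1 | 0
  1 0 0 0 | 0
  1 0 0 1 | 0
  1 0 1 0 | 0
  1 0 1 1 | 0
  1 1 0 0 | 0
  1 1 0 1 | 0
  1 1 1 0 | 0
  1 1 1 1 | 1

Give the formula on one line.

  (a & c) = 0000000000110011
  ((a & c) & b) = 0000000000000011
  (d & ((a & c) & b)) = 0000000000000001

(d & ((a & c) & b))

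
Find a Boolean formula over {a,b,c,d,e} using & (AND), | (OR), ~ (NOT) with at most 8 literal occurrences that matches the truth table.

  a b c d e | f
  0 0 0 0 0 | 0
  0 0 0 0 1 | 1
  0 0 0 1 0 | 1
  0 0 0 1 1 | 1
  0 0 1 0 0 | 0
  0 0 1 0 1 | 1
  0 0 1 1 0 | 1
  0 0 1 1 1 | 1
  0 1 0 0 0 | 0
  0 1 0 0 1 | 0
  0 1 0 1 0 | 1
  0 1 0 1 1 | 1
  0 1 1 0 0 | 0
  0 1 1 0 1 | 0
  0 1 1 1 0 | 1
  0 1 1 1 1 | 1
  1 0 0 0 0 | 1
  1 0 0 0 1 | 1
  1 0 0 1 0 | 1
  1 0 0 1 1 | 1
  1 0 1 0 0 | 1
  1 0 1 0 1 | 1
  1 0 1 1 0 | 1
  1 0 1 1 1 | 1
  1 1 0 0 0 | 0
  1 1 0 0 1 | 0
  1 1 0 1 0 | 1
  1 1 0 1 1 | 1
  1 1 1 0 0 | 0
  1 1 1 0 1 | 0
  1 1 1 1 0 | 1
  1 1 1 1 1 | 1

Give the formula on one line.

  ~d = 11001100110011001100110011001100
  (~d | c) = 11001111110011111100111111001111
  ~b = 11111111000000001111111100000000
  ((~d | c) & ~b) = 11001111000000001100111100000000
  (~b & e) = 01010101000000000101010100000000
  (a | (~b & e)) = 01010101000000001111111111111111
  (((~d | c) & ~b) & (a | (~b & e))) = 01000101000000001100111100000000
  (d | (((~d | c) & ~b) & (a | (~b & e)))) = 01110111001100111111111100110011

(d | (((~d | c) & ~b) & (a | (~b & e))))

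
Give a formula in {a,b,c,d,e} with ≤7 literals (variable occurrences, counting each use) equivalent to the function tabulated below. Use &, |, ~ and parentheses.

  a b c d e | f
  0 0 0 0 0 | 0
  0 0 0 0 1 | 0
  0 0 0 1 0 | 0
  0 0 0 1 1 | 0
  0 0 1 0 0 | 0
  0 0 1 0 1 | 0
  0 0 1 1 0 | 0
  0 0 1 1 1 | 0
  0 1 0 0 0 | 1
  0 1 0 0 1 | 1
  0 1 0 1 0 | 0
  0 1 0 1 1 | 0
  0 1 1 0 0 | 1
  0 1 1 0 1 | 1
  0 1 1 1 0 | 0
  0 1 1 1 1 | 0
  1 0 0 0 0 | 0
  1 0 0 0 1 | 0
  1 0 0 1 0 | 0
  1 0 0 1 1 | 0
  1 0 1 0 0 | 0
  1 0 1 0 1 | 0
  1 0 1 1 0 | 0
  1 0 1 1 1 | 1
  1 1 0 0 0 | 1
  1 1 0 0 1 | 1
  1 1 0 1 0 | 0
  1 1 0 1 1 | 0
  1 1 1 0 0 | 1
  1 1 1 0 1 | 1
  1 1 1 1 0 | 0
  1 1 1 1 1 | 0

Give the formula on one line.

(((e & (~b & a)) & (c & d)) | (b & ~d))

  ~b = 11111111000000001111111100000000
  (~b & a) = 00000000000000001111111100000000
  (e & (~b & a)) = 00000000000000000101010100000000
  (c & d) = 00000011000000110000001100000011
  ((e & (~b & a)) & (c & d)) = 00000000000000000000000100000000
  ~d = 11001100110011001100110011001100
  (b & ~d) = 00000000110011000000000011001100
  (((e & (~b & a)) & (c & d)) | (b & ~d)) = 00000000110011000000000111001100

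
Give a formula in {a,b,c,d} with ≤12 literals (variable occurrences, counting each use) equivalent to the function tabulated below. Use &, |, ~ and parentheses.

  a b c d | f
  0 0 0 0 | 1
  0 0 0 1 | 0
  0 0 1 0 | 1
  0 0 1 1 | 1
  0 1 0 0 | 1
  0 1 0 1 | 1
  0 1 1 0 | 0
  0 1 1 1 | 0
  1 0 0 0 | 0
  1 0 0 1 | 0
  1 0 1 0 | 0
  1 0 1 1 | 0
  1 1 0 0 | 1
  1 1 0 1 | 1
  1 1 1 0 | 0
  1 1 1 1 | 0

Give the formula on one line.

((((c & ~b) | (~b & ~d)) & ((~c & d) | ~a)) | (b & ~c))

  ~b = 1111000011110000
  (c & ~b) = 0011000000110000
  ~d = 1010101010101010
  (~b & ~d) = 1010000010100000
  ((c & ~b) | (~b & ~d)) = 1011000010110000
  ~c = 1100110011001100
  (~c & d) = 0100010001000100
  ~a = 1111111100000000
  ((~c & d) | ~a) = 1111111101000100
  (((c & ~b) | (~b & ~d)) & ((~c & d) | ~a)) = 1011000000000000
  (b & ~c) = 0000110000001100
  ((((c & ~b) | (~b & ~d)) & ((~c & d) | ~a)) | (b & ~c)) = 1011110000001100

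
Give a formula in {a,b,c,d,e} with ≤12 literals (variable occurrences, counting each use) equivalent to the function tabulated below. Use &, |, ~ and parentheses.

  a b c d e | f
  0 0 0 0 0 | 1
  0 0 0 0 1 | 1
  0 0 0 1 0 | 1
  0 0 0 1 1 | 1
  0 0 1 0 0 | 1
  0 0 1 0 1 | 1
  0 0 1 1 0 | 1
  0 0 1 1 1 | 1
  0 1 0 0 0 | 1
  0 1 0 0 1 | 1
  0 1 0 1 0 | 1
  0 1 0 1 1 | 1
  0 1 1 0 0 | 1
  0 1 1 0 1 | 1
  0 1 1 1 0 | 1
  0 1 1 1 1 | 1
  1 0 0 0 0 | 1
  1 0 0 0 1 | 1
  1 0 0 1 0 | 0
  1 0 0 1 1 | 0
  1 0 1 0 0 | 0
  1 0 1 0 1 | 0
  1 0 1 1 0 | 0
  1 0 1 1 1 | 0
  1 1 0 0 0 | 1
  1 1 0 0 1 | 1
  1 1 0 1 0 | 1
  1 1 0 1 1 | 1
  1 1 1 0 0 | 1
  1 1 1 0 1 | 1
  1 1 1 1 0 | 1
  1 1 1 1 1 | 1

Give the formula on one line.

  ~b = 11111111000000001111111100000000
  (a & ~b) = 00000000000000001111111100000000
  ((a & ~b) | e) = 01010101010101011111111101010101
  ~d = 11001100110011001100110011001100
  ~c = 11110000111100001111000011110000
  (d | ~c) = 11110011111100111111001111110011
  (~d & (d | ~c)) = 11000000110000001100000011000000
  (~b & (~d & (d | ~c))) = 11000000000000001100000000000000
  (((a & ~b) | e) & (~b & (~d & (d | ~c)))) = 01000000000000001100000000000000
  (b | (((a & ~b) | e) & (~b & (~d & (d | ~c))))) = 01000000111111111100000011111111
  ~a = 11111111111111110000000000000000
  ((b | (((a & ~b) | e) & (~b & (~d & (d | ~c))))) | ~a) = 11111111111111111100000011111111

((b | (((a & ~b) | e) & (~b & (~d & (d | ~c))))) | ~a)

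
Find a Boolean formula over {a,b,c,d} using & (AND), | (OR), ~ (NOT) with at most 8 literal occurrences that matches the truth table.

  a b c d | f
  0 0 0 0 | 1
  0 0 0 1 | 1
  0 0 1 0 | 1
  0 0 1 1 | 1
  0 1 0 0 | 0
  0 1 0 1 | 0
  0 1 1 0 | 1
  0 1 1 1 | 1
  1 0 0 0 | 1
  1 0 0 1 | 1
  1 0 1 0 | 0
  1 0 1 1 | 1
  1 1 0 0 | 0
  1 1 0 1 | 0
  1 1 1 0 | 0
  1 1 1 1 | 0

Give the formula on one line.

((~b & ((b | d) | ~c)) | (~a & c))

  ~b = 1111000011110000
  (b | d) = 0101111101011111
  ~c = 1100110011001100
  ((b | d) | ~c) = 1101111111011111
  (~b & ((b | d) | ~c)) = 1101000011010000
  ~a = 1111111100000000
  (~a & c) = 0011001100000000
  ((~b & ((b | d) | ~c)) | (~a & c)) = 1111001111010000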